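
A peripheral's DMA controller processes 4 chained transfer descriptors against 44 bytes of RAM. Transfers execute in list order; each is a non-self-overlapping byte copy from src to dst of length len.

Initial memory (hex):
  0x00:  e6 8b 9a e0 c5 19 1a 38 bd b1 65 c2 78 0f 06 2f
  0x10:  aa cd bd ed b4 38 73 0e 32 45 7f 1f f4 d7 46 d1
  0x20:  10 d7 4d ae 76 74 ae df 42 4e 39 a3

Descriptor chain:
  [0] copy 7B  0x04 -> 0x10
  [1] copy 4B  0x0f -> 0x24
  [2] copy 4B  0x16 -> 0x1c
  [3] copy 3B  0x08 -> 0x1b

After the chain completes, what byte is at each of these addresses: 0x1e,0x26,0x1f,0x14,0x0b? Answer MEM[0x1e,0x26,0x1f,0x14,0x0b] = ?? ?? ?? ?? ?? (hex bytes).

MEM[0x1e,0x26,0x1f,0x14,0x0b] = 32 19 45 bd c2

[0] 0x04->0x10 len=7 : c5 19 1a 38 bd b1 65
[1] 0x0f->0x24 len=4 : 2f c5 19 1a
[2] 0x16->0x1c len=4 : 65 0e 32 45
[3] 0x08->0x1b len=3 : bd b1 65
query mem[0x1e]=0x32, mem[0x26]=0x19, mem[0x1f]=0x45, mem[0x14]=0xbd, mem[0x0b]=0xc2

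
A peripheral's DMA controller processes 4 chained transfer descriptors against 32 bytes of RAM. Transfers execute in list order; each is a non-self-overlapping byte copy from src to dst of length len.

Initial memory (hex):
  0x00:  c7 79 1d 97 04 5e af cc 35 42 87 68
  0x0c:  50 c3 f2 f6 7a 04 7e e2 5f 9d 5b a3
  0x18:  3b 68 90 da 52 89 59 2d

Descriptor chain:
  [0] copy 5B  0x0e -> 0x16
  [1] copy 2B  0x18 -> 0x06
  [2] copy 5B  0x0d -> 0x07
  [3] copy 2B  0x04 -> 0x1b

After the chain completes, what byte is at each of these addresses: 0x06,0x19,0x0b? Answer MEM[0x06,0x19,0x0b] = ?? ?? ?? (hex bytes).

#0 dst[0x16+5] := {0xf2,0xf6,0x7a,0x04,0x7e}
#1 dst[0x06+2] := {0x7a,0x04}
#2 dst[0x07+5] := {0xc3,0xf2,0xf6,0x7a,0x04}
#3 dst[0x1b+2] := {0x04,0x5e}
query mem[0x06]=0x7a, mem[0x19]=0x04, mem[0x0b]=0x04

MEM[0x06,0x19,0x0b] = 7a 04 04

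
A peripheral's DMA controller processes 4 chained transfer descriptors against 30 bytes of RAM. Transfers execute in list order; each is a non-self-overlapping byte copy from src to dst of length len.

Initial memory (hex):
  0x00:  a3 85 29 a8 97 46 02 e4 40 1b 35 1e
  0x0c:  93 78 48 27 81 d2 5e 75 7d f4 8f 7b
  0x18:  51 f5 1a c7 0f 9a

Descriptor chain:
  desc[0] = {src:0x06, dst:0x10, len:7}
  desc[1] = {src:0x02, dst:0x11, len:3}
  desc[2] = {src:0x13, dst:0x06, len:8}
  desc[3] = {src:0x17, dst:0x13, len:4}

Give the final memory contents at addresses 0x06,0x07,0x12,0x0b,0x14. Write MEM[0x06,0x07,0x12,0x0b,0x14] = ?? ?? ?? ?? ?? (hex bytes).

MEM[0x06,0x07,0x12,0x0b,0x14] = 97 35 a8 51 51

D0: mem[0x10..0x16] <- [02 e4 40 1b 35 1e 93]
D1: mem[0x11..0x13] <- [29 a8 97]
D2: mem[0x06..0x0d] <- [97 35 1e 93 7b 51 f5 1a]
D3: mem[0x13..0x16] <- [7b 51 f5 1a]
query mem[0x06]=0x97, mem[0x07]=0x35, mem[0x12]=0xa8, mem[0x0b]=0x51, mem[0x14]=0x51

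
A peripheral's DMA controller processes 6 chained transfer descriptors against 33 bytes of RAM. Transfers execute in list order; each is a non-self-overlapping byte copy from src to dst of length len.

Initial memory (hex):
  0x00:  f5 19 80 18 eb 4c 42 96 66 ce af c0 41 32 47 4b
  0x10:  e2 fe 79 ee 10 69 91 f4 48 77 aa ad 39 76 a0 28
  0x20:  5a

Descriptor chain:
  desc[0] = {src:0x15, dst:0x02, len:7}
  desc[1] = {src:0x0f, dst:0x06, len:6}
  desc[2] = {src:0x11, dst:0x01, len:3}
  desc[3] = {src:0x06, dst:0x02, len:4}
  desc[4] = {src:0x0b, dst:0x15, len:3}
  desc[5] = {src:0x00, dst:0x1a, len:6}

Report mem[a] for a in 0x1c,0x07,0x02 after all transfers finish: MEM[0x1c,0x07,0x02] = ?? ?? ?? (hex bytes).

MEM[0x1c,0x07,0x02] = 4b e2 4b

[0] 0x15->0x02 len=7 : 69 91 f4 48 77 aa ad
[1] 0x0f->0x06 len=6 : 4b e2 fe 79 ee 10
[2] 0x11->0x01 len=3 : fe 79 ee
[3] 0x06->0x02 len=4 : 4b e2 fe 79
[4] 0x0b->0x15 len=3 : 10 41 32
[5] 0x00->0x1a len=6 : f5 fe 4b e2 fe 79
query mem[0x1c]=0x4b, mem[0x07]=0xe2, mem[0x02]=0x4b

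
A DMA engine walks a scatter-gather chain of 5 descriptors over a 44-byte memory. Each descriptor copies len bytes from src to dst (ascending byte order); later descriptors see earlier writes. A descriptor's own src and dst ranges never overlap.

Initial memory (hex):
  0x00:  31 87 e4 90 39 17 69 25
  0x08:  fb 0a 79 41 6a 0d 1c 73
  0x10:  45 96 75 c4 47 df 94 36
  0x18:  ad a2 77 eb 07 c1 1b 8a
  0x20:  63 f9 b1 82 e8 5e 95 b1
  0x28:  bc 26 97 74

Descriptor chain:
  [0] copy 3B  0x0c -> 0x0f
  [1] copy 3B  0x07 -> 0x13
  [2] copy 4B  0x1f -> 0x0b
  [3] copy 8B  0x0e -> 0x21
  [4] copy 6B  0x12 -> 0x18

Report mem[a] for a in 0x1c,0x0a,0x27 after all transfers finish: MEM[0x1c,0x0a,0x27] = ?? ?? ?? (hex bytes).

[0] 0x0c->0x0f len=3 : 6a 0d 1c
[1] 0x07->0x13 len=3 : 25 fb 0a
[2] 0x1f->0x0b len=4 : 8a 63 f9 b1
[3] 0x0e->0x21 len=8 : b1 6a 0d 1c 75 25 fb 0a
[4] 0x12->0x18 len=6 : 75 25 fb 0a 94 36
query mem[0x1c]=0x94, mem[0x0a]=0x79, mem[0x27]=0xfb

MEM[0x1c,0x0a,0x27] = 94 79 fb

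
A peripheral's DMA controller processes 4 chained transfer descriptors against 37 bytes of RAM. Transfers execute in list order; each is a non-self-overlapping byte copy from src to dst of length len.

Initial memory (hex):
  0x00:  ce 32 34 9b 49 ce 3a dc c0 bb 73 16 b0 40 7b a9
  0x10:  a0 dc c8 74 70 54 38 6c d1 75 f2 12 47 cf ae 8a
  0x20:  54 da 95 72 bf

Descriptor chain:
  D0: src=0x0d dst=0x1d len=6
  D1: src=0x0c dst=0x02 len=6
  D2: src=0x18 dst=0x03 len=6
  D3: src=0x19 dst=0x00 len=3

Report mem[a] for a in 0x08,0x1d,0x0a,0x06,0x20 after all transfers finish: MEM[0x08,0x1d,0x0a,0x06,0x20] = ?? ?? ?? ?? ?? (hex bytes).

[0] 0x0d->0x1d len=6 : 40 7b a9 a0 dc c8
[1] 0x0c->0x02 len=6 : b0 40 7b a9 a0 dc
[2] 0x18->0x03 len=6 : d1 75 f2 12 47 40
[3] 0x19->0x00 len=3 : 75 f2 12
query mem[0x08]=0x40, mem[0x1d]=0x40, mem[0x0a]=0x73, mem[0x06]=0x12, mem[0x20]=0xa0

MEM[0x08,0x1d,0x0a,0x06,0x20] = 40 40 73 12 a0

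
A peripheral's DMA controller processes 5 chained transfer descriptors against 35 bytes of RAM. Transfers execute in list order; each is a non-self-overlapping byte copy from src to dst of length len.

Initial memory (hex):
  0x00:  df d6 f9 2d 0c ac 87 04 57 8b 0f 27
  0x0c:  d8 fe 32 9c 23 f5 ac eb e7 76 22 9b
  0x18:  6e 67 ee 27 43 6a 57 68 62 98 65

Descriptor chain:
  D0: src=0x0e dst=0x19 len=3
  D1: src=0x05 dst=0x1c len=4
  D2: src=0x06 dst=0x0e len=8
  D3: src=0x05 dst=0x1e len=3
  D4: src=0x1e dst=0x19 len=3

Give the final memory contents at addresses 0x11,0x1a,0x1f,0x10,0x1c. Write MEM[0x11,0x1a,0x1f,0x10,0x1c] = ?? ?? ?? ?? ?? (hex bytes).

MEM[0x11,0x1a,0x1f,0x10,0x1c] = 8b 87 87 57 ac

D0: mem[0x19..0x1b] <- [32 9c 23]
D1: mem[0x1c..0x1f] <- [ac 87 04 57]
D2: mem[0x0e..0x15] <- [87 04 57 8b 0f 27 d8 fe]
D3: mem[0x1e..0x20] <- [ac 87 04]
D4: mem[0x19..0x1b] <- [ac 87 04]
query mem[0x11]=0x8b, mem[0x1a]=0x87, mem[0x1f]=0x87, mem[0x10]=0x57, mem[0x1c]=0xac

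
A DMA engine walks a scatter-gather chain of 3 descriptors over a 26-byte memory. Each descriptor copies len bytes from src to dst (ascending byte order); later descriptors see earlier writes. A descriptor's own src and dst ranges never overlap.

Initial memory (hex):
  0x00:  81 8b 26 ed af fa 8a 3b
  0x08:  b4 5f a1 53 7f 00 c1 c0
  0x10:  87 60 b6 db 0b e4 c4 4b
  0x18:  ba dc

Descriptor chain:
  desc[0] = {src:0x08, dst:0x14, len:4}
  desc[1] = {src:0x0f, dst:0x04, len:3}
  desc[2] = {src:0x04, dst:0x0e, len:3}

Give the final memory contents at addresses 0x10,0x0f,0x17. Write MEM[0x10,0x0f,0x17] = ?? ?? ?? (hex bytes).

MEM[0x10,0x0f,0x17] = 60 87 53

  after D0: wrote 4B at 0x14 = b45fa153
  after D1: wrote 3B at 0x04 = c08760
  after D2: wrote 3B at 0x0e = c08760
query mem[0x10]=0x60, mem[0x0f]=0x87, mem[0x17]=0x53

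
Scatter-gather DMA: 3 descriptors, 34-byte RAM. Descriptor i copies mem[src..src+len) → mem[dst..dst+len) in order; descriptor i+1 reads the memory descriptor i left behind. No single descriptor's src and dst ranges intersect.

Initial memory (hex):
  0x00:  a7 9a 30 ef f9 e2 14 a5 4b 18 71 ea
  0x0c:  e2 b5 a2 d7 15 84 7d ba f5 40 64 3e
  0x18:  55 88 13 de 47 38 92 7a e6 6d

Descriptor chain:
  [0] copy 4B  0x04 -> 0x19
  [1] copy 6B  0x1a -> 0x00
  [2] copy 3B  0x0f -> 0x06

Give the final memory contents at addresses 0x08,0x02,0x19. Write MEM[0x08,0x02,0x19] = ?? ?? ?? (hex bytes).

MEM[0x08,0x02,0x19] = 84 a5 f9

  after D0: wrote 4B at 0x19 = f9e214a5
  after D1: wrote 6B at 0x00 = e214a538927a
  after D2: wrote 3B at 0x06 = d71584
query mem[0x08]=0x84, mem[0x02]=0xa5, mem[0x19]=0xf9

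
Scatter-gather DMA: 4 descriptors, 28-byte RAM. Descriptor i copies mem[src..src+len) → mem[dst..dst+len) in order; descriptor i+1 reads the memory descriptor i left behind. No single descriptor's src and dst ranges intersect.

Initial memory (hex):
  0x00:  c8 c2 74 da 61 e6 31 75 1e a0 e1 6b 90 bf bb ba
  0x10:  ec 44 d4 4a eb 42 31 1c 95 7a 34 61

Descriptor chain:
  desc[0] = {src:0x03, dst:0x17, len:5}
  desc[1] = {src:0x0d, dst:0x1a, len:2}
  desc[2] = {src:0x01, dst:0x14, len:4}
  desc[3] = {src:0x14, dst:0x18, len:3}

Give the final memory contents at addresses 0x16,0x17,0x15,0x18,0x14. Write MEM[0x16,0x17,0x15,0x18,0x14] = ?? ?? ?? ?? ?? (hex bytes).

MEM[0x16,0x17,0x15,0x18,0x14] = da 61 74 c2 c2

  after D0: wrote 5B at 0x17 = da61e63175
  after D1: wrote 2B at 0x1a = bfbb
  after D2: wrote 4B at 0x14 = c274da61
  after D3: wrote 3B at 0x18 = c274da
query mem[0x16]=0xda, mem[0x17]=0x61, mem[0x15]=0x74, mem[0x18]=0xc2, mem[0x14]=0xc2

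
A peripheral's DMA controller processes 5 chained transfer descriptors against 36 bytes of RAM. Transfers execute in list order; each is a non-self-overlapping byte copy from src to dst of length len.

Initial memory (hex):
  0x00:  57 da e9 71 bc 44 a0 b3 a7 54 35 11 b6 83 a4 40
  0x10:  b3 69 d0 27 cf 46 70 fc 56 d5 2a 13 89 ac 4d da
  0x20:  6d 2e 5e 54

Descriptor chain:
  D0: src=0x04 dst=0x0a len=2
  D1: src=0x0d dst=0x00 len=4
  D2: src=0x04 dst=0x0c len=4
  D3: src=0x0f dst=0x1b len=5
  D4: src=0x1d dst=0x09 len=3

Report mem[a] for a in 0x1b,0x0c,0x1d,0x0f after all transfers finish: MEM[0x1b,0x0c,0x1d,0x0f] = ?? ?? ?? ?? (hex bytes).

D0: mem[0x0a..0x0b] <- [bc 44]
D1: mem[0x00..0x03] <- [83 a4 40 b3]
D2: mem[0x0c..0x0f] <- [bc 44 a0 b3]
D3: mem[0x1b..0x1f] <- [b3 b3 69 d0 27]
D4: mem[0x09..0x0b] <- [69 d0 27]
query mem[0x1b]=0xb3, mem[0x0c]=0xbc, mem[0x1d]=0x69, mem[0x0f]=0xb3

MEM[0x1b,0x0c,0x1d,0x0f] = b3 bc 69 b3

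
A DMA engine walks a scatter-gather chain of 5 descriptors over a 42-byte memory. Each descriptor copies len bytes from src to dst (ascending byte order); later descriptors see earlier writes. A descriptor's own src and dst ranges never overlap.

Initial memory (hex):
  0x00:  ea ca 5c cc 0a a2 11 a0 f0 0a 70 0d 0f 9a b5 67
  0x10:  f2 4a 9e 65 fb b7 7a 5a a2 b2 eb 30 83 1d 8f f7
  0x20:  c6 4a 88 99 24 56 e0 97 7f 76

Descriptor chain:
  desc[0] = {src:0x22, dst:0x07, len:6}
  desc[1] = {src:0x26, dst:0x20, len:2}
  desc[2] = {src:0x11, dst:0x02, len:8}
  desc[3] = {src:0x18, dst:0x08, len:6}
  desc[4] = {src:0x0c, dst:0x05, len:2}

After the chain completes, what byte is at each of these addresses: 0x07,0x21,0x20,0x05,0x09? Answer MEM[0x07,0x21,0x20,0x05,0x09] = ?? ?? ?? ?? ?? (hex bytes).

MEM[0x07,0x21,0x20,0x05,0x09] = 7a 97 e0 83 b2

#0 dst[0x07+6] := {0x88,0x99,0x24,0x56,0xe0,0x97}
#1 dst[0x20+2] := {0xe0,0x97}
#2 dst[0x02+8] := {0x4a,0x9e,0x65,0xfb,0xb7,0x7a,0x5a,0xa2}
#3 dst[0x08+6] := {0xa2,0xb2,0xeb,0x30,0x83,0x1d}
#4 dst[0x05+2] := {0x83,0x1d}
query mem[0x07]=0x7a, mem[0x21]=0x97, mem[0x20]=0xe0, mem[0x05]=0x83, mem[0x09]=0xb2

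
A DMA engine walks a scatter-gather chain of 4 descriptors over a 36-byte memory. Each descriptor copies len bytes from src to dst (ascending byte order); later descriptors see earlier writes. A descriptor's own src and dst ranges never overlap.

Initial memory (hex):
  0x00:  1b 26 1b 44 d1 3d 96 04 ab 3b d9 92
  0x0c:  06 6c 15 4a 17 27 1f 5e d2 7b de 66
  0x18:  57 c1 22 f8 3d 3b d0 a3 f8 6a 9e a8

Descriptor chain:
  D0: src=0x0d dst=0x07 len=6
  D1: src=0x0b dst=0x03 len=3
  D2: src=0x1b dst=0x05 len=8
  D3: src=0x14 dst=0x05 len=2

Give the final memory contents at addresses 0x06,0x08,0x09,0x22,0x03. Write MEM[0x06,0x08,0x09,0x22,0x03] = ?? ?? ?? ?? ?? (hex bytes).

MEM[0x06,0x08,0x09,0x22,0x03] = 7b d0 a3 9e 27

[0] 0x0d->0x07 len=6 : 6c 15 4a 17 27 1f
[1] 0x0b->0x03 len=3 : 27 1f 6c
[2] 0x1b->0x05 len=8 : f8 3d 3b d0 a3 f8 6a 9e
[3] 0x14->0x05 len=2 : d2 7b
query mem[0x06]=0x7b, mem[0x08]=0xd0, mem[0x09]=0xa3, mem[0x22]=0x9e, mem[0x03]=0x27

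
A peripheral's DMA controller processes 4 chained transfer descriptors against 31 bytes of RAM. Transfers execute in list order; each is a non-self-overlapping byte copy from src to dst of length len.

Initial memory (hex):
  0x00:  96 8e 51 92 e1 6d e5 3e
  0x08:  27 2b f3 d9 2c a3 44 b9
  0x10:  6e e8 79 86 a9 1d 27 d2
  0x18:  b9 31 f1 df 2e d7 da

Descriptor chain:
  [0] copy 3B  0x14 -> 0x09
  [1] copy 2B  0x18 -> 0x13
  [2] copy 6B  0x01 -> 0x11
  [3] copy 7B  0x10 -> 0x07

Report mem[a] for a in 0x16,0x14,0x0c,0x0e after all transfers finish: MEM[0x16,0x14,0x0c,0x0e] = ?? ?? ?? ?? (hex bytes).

MEM[0x16,0x14,0x0c,0x0e] = e5 e1 6d 44

[0] 0x14->0x09 len=3 : a9 1d 27
[1] 0x18->0x13 len=2 : b9 31
[2] 0x01->0x11 len=6 : 8e 51 92 e1 6d e5
[3] 0x10->0x07 len=7 : 6e 8e 51 92 e1 6d e5
query mem[0x16]=0xe5, mem[0x14]=0xe1, mem[0x0c]=0x6d, mem[0x0e]=0x44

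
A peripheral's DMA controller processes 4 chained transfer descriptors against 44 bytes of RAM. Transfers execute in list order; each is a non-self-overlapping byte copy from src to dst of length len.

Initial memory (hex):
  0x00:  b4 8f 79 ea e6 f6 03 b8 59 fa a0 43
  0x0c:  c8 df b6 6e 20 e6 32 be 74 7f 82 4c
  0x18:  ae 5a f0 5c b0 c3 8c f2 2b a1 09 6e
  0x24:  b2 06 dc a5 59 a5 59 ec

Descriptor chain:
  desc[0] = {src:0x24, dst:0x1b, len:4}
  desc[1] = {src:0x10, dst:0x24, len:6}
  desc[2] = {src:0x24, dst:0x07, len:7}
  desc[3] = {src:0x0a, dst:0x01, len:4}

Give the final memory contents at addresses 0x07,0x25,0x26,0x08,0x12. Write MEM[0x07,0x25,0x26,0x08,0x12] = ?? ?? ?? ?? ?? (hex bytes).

MEM[0x07,0x25,0x26,0x08,0x12] = 20 e6 32 e6 32

#0 dst[0x1b+4] := {0xb2,0x06,0xdc,0xa5}
#1 dst[0x24+6] := {0x20,0xe6,0x32,0xbe,0x74,0x7f}
#2 dst[0x07+7] := {0x20,0xe6,0x32,0xbe,0x74,0x7f,0x59}
#3 dst[0x01+4] := {0xbe,0x74,0x7f,0x59}
query mem[0x07]=0x20, mem[0x25]=0xe6, mem[0x26]=0x32, mem[0x08]=0xe6, mem[0x12]=0x32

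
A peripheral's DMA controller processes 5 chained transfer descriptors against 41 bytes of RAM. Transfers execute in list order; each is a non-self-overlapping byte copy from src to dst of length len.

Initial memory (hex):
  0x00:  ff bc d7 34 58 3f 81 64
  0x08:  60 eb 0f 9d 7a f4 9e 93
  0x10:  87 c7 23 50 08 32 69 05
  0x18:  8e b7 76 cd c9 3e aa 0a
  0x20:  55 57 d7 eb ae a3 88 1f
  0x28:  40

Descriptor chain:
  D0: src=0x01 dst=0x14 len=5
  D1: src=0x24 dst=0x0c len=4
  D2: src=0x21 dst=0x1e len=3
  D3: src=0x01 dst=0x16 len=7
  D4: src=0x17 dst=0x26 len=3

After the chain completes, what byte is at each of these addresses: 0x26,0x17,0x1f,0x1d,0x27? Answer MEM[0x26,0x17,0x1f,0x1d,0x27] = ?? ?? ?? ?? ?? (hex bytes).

MEM[0x26,0x17,0x1f,0x1d,0x27] = d7 d7 d7 3e 34

#0 dst[0x14+5] := {0xbc,0xd7,0x34,0x58,0x3f}
#1 dst[0x0c+4] := {0xae,0xa3,0x88,0x1f}
#2 dst[0x1e+3] := {0x57,0xd7,0xeb}
#3 dst[0x16+7] := {0xbc,0xd7,0x34,0x58,0x3f,0x81,0x64}
#4 dst[0x26+3] := {0xd7,0x34,0x58}
query mem[0x26]=0xd7, mem[0x17]=0xd7, mem[0x1f]=0xd7, mem[0x1d]=0x3e, mem[0x27]=0x34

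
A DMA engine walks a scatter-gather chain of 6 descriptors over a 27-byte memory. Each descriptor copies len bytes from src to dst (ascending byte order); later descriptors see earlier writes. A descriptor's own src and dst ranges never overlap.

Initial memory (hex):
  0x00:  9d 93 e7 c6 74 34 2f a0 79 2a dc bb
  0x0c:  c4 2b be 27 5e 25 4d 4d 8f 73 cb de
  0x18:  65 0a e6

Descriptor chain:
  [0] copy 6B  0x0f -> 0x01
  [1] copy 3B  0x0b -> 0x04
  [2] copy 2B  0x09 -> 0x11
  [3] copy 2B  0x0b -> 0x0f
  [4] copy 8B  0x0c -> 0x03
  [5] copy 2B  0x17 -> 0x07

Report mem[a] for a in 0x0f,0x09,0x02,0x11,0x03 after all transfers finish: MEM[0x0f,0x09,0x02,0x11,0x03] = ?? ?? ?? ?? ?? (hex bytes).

MEM[0x0f,0x09,0x02,0x11,0x03] = bb dc 5e 2a c4

[0] 0x0f->0x01 len=6 : 27 5e 25 4d 4d 8f
[1] 0x0b->0x04 len=3 : bb c4 2b
[2] 0x09->0x11 len=2 : 2a dc
[3] 0x0b->0x0f len=2 : bb c4
[4] 0x0c->0x03 len=8 : c4 2b be bb c4 2a dc 4d
[5] 0x17->0x07 len=2 : de 65
query mem[0x0f]=0xbb, mem[0x09]=0xdc, mem[0x02]=0x5e, mem[0x11]=0x2a, mem[0x03]=0xc4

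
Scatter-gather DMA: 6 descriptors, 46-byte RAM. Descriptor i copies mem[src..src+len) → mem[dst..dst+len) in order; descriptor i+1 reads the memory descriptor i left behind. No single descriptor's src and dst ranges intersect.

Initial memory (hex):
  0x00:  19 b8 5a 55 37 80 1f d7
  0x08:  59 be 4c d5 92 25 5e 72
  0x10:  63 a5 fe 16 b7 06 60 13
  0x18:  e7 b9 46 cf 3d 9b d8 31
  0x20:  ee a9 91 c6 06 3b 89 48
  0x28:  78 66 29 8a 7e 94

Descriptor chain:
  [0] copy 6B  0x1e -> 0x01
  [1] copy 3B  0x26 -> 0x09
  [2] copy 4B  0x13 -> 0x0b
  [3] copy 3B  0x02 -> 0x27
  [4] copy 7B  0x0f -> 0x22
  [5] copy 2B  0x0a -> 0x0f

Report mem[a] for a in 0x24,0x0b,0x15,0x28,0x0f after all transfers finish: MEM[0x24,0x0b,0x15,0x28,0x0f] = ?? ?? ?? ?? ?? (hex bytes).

MEM[0x24,0x0b,0x15,0x28,0x0f] = a5 16 06 06 48

#0 dst[0x01+6] := {0xd8,0x31,0xee,0xa9,0x91,0xc6}
#1 dst[0x09+3] := {0x89,0x48,0x78}
#2 dst[0x0b+4] := {0x16,0xb7,0x06,0x60}
#3 dst[0x27+3] := {0x31,0xee,0xa9}
#4 dst[0x22+7] := {0x72,0x63,0xa5,0xfe,0x16,0xb7,0x06}
#5 dst[0x0f+2] := {0x48,0x16}
query mem[0x24]=0xa5, mem[0x0b]=0x16, mem[0x15]=0x06, mem[0x28]=0x06, mem[0x0f]=0x48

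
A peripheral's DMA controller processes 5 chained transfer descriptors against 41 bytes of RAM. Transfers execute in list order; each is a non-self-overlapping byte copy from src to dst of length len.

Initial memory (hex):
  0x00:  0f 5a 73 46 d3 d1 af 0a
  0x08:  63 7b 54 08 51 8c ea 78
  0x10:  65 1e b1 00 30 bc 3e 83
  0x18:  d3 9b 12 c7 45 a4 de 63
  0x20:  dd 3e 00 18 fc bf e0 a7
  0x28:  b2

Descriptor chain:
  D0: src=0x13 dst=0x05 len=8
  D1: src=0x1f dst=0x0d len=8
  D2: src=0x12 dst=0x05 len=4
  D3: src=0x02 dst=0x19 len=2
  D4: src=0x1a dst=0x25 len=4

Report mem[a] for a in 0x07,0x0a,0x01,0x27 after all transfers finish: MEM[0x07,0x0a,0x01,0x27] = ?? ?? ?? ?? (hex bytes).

  after D0: wrote 8B at 0x05 = 0030bc3e83d39b12
  after D1: wrote 8B at 0x0d = 63dd3e0018fcbfe0
  after D2: wrote 4B at 0x05 = fcbfe0bc
  after D3: wrote 2B at 0x19 = 7346
  after D4: wrote 4B at 0x25 = 46c745a4
query mem[0x07]=0xe0, mem[0x0a]=0xd3, mem[0x01]=0x5a, mem[0x27]=0x45

MEM[0x07,0x0a,0x01,0x27] = e0 d3 5a 45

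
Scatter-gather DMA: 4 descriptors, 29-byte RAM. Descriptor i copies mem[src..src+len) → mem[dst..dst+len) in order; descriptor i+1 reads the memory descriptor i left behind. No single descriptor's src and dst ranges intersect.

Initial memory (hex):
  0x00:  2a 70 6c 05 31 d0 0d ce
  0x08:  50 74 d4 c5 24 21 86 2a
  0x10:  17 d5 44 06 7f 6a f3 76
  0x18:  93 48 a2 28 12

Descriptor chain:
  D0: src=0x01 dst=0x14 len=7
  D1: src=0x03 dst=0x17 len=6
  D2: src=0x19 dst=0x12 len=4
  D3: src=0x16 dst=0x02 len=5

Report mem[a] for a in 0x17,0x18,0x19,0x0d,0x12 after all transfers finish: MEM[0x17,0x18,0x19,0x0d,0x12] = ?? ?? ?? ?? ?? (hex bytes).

[0] 0x01->0x14 len=7 : 70 6c 05 31 d0 0d ce
[1] 0x03->0x17 len=6 : 05 31 d0 0d ce 50
[2] 0x19->0x12 len=4 : d0 0d ce 50
[3] 0x16->0x02 len=5 : 05 05 31 d0 0d
query mem[0x17]=0x05, mem[0x18]=0x31, mem[0x19]=0xd0, mem[0x0d]=0x21, mem[0x12]=0xd0

MEM[0x17,0x18,0x19,0x0d,0x12] = 05 31 d0 21 d0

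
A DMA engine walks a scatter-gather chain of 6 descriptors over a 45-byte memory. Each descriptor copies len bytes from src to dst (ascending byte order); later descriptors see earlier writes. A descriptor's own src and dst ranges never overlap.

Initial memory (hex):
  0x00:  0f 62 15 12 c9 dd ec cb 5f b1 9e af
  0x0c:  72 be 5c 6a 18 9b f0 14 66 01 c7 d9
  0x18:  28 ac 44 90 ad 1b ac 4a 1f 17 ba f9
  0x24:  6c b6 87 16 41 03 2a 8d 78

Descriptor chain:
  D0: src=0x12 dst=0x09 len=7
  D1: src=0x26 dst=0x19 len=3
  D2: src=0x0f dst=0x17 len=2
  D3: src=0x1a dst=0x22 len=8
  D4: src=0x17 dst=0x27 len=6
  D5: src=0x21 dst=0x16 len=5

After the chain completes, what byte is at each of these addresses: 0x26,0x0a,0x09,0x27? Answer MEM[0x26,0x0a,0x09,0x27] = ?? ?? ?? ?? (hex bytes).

MEM[0x26,0x0a,0x09,0x27] = ac 14 f0 28

#0 dst[0x09+7] := {0xf0,0x14,0x66,0x01,0xc7,0xd9,0x28}
#1 dst[0x19+3] := {0x87,0x16,0x41}
#2 dst[0x17+2] := {0x28,0x18}
#3 dst[0x22+8] := {0x16,0x41,0xad,0x1b,0xac,0x4a,0x1f,0x17}
#4 dst[0x27+6] := {0x28,0x18,0x87,0x16,0x41,0xad}
#5 dst[0x16+5] := {0x17,0x16,0x41,0xad,0x1b}
query mem[0x26]=0xac, mem[0x0a]=0x14, mem[0x09]=0xf0, mem[0x27]=0x28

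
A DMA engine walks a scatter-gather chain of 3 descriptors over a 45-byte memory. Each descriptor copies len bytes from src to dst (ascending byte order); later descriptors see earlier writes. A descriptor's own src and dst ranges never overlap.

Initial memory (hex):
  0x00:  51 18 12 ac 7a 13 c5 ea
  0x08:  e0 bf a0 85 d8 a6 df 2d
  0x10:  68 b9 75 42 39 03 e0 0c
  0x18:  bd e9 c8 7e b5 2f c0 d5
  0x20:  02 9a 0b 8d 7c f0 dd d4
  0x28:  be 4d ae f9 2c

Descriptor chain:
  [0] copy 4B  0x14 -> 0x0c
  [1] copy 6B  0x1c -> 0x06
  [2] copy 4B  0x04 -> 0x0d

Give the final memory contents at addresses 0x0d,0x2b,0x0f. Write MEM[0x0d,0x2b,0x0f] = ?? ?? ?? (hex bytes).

  after D0: wrote 4B at 0x0c = 3903e00c
  after D1: wrote 6B at 0x06 = b52fc0d5029a
  after D2: wrote 4B at 0x0d = 7a13b52f
query mem[0x0d]=0x7a, mem[0x2b]=0xf9, mem[0x0f]=0xb5

MEM[0x0d,0x2b,0x0f] = 7a f9 b5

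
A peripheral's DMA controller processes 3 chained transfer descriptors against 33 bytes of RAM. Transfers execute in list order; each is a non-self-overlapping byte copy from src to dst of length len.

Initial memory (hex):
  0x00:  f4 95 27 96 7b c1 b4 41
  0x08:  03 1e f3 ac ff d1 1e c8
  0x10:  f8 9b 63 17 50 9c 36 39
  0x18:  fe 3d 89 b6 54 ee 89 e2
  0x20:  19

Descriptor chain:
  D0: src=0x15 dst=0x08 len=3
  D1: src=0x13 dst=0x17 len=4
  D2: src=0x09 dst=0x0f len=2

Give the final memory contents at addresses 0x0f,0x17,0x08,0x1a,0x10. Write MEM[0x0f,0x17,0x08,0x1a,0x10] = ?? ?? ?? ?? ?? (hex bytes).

MEM[0x0f,0x17,0x08,0x1a,0x10] = 36 17 9c 36 39

[0] 0x15->0x08 len=3 : 9c 36 39
[1] 0x13->0x17 len=4 : 17 50 9c 36
[2] 0x09->0x0f len=2 : 36 39
query mem[0x0f]=0x36, mem[0x17]=0x17, mem[0x08]=0x9c, mem[0x1a]=0x36, mem[0x10]=0x39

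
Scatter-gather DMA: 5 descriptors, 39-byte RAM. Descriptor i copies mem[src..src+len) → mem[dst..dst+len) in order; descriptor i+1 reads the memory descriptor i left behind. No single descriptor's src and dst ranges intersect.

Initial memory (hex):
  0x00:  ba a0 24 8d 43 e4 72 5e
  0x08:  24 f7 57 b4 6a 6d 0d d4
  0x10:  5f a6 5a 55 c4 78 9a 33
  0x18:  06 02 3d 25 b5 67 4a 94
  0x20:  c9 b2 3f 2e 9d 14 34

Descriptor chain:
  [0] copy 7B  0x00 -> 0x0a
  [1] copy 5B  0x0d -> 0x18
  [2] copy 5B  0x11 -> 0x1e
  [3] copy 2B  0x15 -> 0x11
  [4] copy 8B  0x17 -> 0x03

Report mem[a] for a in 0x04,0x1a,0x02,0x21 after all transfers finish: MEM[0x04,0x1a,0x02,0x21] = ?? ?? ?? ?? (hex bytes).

MEM[0x04,0x1a,0x02,0x21] = 8d e4 24 c4

  after D0: wrote 7B at 0x0a = baa0248d43e472
  after D1: wrote 5B at 0x18 = 8d43e472a6
  after D2: wrote 5B at 0x1e = a65a55c478
  after D3: wrote 2B at 0x11 = 789a
  after D4: wrote 8B at 0x03 = 338d43e472a667a6
query mem[0x04]=0x8d, mem[0x1a]=0xe4, mem[0x02]=0x24, mem[0x21]=0xc4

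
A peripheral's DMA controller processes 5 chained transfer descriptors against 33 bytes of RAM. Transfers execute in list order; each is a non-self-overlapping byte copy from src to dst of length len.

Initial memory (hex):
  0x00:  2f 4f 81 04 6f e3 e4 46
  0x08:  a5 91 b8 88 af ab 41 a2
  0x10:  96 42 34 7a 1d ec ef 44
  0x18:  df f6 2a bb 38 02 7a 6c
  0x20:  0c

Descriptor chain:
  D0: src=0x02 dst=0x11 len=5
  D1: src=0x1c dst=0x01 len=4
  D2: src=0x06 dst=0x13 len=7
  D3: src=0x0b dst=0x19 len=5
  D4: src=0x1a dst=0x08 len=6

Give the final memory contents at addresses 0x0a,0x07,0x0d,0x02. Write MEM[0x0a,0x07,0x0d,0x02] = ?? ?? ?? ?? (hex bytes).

#0 dst[0x11+5] := {0x81,0x04,0x6f,0xe3,0xe4}
#1 dst[0x01+4] := {0x38,0x02,0x7a,0x6c}
#2 dst[0x13+7] := {0xe4,0x46,0xa5,0x91,0xb8,0x88,0xaf}
#3 dst[0x19+5] := {0x88,0xaf,0xab,0x41,0xa2}
#4 dst[0x08+6] := {0xaf,0xab,0x41,0xa2,0x7a,0x6c}
query mem[0x0a]=0x41, mem[0x07]=0x46, mem[0x0d]=0x6c, mem[0x02]=0x02

MEM[0x0a,0x07,0x0d,0x02] = 41 46 6c 02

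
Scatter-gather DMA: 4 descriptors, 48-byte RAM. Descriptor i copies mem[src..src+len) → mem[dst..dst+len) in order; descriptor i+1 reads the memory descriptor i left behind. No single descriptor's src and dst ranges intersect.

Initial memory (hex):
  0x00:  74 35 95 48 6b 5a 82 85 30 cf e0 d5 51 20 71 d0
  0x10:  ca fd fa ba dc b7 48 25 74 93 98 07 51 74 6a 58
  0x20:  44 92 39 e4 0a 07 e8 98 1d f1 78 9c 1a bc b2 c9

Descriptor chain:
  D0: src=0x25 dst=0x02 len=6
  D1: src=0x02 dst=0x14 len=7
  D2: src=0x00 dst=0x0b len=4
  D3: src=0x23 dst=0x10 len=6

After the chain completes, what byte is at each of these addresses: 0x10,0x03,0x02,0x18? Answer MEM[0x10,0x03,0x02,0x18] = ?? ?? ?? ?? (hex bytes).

MEM[0x10,0x03,0x02,0x18] = e4 e8 07 f1

D0: mem[0x02..0x07] <- [07 e8 98 1d f1 78]
D1: mem[0x14..0x1a] <- [07 e8 98 1d f1 78 30]
D2: mem[0x0b..0x0e] <- [74 35 07 e8]
D3: mem[0x10..0x15] <- [e4 0a 07 e8 98 1d]
query mem[0x10]=0xe4, mem[0x03]=0xe8, mem[0x02]=0x07, mem[0x18]=0xf1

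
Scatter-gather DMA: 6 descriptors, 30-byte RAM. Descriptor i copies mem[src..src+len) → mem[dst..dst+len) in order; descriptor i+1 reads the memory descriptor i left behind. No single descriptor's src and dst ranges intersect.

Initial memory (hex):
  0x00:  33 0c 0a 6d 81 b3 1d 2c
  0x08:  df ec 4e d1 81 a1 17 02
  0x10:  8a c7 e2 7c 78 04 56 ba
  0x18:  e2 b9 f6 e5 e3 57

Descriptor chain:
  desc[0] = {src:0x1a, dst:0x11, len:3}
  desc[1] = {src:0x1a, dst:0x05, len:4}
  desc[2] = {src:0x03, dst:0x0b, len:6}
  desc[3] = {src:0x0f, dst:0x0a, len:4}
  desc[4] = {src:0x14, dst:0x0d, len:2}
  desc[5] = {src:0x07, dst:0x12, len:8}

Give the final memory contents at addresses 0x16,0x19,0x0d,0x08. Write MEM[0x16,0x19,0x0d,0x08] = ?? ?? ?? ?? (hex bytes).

  after D0: wrote 3B at 0x11 = f6e5e3
  after D1: wrote 4B at 0x05 = f6e5e357
  after D2: wrote 6B at 0x0b = 6d81f6e5e357
  after D3: wrote 4B at 0x0a = e357f6e5
  after D4: wrote 2B at 0x0d = 7804
  after D5: wrote 8B at 0x12 = e357ece357f67804
query mem[0x16]=0x57, mem[0x19]=0x04, mem[0x0d]=0x78, mem[0x08]=0x57

MEM[0x16,0x19,0x0d,0x08] = 57 04 78 57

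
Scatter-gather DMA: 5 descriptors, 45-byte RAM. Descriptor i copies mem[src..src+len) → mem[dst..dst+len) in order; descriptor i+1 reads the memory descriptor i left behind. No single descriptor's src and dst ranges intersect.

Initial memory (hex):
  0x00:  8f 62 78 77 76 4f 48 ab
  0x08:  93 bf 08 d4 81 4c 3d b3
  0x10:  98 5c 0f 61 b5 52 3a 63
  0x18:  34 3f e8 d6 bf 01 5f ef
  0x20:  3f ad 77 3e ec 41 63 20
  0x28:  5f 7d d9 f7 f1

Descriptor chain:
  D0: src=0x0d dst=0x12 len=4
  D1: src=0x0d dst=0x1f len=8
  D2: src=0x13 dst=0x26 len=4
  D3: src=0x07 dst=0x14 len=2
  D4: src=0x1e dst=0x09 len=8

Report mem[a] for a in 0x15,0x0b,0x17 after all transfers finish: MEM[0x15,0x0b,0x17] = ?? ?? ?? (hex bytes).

D0: mem[0x12..0x15] <- [4c 3d b3 98]
D1: mem[0x1f..0x26] <- [4c 3d b3 98 5c 4c 3d b3]
D2: mem[0x26..0x29] <- [3d b3 98 3a]
D3: mem[0x14..0x15] <- [ab 93]
D4: mem[0x09..0x10] <- [5f 4c 3d b3 98 5c 4c 3d]
query mem[0x15]=0x93, mem[0x0b]=0x3d, mem[0x17]=0x63

MEM[0x15,0x0b,0x17] = 93 3d 63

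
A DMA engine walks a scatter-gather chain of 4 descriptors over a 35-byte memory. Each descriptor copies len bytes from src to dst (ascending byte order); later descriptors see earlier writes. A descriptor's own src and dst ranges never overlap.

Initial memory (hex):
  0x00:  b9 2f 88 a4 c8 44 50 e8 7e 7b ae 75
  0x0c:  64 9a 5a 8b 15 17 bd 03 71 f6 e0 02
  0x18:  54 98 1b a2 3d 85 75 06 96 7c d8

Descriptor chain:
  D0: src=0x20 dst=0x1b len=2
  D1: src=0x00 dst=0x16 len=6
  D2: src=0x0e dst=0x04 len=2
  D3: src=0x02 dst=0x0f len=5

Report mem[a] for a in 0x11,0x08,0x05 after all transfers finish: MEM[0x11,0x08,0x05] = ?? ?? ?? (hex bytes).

MEM[0x11,0x08,0x05] = 5a 7e 8b

#0 dst[0x1b+2] := {0x96,0x7c}
#1 dst[0x16+6] := {0xb9,0x2f,0x88,0xa4,0xc8,0x44}
#2 dst[0x04+2] := {0x5a,0x8b}
#3 dst[0x0f+5] := {0x88,0xa4,0x5a,0x8b,0x50}
query mem[0x11]=0x5a, mem[0x08]=0x7e, mem[0x05]=0x8b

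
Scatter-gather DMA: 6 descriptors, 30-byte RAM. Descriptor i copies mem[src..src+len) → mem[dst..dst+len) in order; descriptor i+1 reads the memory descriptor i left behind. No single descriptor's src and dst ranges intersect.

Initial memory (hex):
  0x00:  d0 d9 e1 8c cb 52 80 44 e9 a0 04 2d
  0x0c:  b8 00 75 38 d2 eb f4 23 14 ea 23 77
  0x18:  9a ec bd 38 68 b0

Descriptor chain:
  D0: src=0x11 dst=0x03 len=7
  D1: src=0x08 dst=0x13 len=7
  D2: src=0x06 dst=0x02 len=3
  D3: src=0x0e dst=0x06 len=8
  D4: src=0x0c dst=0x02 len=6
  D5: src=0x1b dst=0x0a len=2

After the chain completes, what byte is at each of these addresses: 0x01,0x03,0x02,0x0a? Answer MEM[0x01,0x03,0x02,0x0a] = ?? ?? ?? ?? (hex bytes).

D0: mem[0x03..0x09] <- [eb f4 23 14 ea 23 77]
D1: mem[0x13..0x19] <- [23 77 04 2d b8 00 75]
D2: mem[0x02..0x04] <- [14 ea 23]
D3: mem[0x06..0x0d] <- [75 38 d2 eb f4 23 77 04]
D4: mem[0x02..0x07] <- [77 04 75 38 d2 eb]
D5: mem[0x0a..0x0b] <- [38 68]
query mem[0x01]=0xd9, mem[0x03]=0x04, mem[0x02]=0x77, mem[0x0a]=0x38

MEM[0x01,0x03,0x02,0x0a] = d9 04 77 38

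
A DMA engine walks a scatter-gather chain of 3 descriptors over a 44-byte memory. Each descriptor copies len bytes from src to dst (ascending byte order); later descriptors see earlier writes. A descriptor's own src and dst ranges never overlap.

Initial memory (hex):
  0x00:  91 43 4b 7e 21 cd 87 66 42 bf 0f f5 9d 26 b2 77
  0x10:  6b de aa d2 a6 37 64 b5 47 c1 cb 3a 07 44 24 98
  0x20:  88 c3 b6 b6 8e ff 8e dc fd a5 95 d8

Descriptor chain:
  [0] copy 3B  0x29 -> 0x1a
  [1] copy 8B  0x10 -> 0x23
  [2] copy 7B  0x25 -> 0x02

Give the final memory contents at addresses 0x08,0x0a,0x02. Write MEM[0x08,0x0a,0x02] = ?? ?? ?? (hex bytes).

MEM[0x08,0x0a,0x02] = d8 0f aa

  after D0: wrote 3B at 0x1a = a595d8
  after D1: wrote 8B at 0x23 = 6bdeaad2a63764b5
  after D2: wrote 7B at 0x02 = aad2a63764b5d8
query mem[0x08]=0xd8, mem[0x0a]=0x0f, mem[0x02]=0xaa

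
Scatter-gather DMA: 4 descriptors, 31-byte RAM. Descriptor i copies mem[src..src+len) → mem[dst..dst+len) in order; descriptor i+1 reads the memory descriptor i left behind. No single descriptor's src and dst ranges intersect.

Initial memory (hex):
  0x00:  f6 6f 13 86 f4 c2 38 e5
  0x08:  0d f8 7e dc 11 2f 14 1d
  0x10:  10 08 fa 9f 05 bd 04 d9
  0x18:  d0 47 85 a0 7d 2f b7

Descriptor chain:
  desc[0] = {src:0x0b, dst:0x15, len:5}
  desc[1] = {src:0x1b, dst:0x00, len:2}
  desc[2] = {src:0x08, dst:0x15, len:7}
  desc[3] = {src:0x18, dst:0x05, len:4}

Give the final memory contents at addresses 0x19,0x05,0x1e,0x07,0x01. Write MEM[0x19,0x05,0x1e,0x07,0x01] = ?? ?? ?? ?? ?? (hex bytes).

[0] 0x0b->0x15 len=5 : dc 11 2f 14 1d
[1] 0x1b->0x00 len=2 : a0 7d
[2] 0x08->0x15 len=7 : 0d f8 7e dc 11 2f 14
[3] 0x18->0x05 len=4 : dc 11 2f 14
query mem[0x19]=0x11, mem[0x05]=0xdc, mem[0x1e]=0xb7, mem[0x07]=0x2f, mem[0x01]=0x7d

MEM[0x19,0x05,0x1e,0x07,0x01] = 11 dc b7 2f 7d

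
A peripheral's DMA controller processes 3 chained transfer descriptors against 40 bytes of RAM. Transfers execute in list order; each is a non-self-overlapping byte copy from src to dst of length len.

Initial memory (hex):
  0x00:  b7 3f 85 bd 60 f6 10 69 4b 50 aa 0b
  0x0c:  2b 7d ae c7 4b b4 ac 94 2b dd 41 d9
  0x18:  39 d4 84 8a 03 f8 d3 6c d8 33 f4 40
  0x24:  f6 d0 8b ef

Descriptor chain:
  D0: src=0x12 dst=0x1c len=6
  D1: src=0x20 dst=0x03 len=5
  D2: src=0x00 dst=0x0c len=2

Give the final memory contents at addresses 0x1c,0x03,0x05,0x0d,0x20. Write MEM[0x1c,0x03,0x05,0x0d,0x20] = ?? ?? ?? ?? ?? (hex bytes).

MEM[0x1c,0x03,0x05,0x0d,0x20] = ac 41 f4 3f 41

#0 dst[0x1c+6] := {0xac,0x94,0x2b,0xdd,0x41,0xd9}
#1 dst[0x03+5] := {0x41,0xd9,0xf4,0x40,0xf6}
#2 dst[0x0c+2] := {0xb7,0x3f}
query mem[0x1c]=0xac, mem[0x03]=0x41, mem[0x05]=0xf4, mem[0x0d]=0x3f, mem[0x20]=0x41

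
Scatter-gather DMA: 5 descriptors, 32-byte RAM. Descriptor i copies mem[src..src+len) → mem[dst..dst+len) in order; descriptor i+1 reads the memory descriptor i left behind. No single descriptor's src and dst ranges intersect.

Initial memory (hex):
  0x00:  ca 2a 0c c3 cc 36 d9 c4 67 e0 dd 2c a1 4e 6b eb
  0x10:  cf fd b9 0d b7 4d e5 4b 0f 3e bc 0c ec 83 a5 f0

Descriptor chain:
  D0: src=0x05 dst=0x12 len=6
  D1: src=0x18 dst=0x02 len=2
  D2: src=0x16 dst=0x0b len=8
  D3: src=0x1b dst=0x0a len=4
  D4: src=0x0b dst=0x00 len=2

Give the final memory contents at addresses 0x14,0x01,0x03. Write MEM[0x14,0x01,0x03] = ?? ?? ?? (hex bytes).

  after D0: wrote 6B at 0x12 = 36d9c467e0dd
  after D1: wrote 2B at 0x02 = 0f3e
  after D2: wrote 8B at 0x0b = e0dd0f3ebc0cec83
  after D3: wrote 4B at 0x0a = 0cec83a5
  after D4: wrote 2B at 0x00 = ec83
query mem[0x14]=0xc4, mem[0x01]=0x83, mem[0x03]=0x3e

MEM[0x14,0x01,0x03] = c4 83 3e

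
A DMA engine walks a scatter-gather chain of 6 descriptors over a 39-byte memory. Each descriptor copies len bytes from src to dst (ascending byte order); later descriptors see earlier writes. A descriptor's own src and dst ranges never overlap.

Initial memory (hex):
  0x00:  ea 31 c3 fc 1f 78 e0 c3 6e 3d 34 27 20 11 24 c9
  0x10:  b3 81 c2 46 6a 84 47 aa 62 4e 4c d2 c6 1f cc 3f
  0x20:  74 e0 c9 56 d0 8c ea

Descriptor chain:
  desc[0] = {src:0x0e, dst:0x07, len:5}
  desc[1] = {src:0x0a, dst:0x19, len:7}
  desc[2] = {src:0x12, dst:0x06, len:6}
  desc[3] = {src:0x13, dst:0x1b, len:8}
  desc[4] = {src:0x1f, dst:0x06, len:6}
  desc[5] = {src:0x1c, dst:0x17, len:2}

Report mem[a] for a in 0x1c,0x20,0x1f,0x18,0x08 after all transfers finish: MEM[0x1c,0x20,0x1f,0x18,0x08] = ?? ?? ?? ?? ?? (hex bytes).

#0 dst[0x07+5] := {0x24,0xc9,0xb3,0x81,0xc2}
#1 dst[0x19+7] := {0x81,0xc2,0x20,0x11,0x24,0xc9,0xb3}
#2 dst[0x06+6] := {0xc2,0x46,0x6a,0x84,0x47,0xaa}
#3 dst[0x1b+8] := {0x46,0x6a,0x84,0x47,0xaa,0x62,0x81,0xc2}
#4 dst[0x06+6] := {0xaa,0x62,0x81,0xc2,0x56,0xd0}
#5 dst[0x17+2] := {0x6a,0x84}
query mem[0x1c]=0x6a, mem[0x20]=0x62, mem[0x1f]=0xaa, mem[0x18]=0x84, mem[0x08]=0x81

MEM[0x1c,0x20,0x1f,0x18,0x08] = 6a 62 aa 84 81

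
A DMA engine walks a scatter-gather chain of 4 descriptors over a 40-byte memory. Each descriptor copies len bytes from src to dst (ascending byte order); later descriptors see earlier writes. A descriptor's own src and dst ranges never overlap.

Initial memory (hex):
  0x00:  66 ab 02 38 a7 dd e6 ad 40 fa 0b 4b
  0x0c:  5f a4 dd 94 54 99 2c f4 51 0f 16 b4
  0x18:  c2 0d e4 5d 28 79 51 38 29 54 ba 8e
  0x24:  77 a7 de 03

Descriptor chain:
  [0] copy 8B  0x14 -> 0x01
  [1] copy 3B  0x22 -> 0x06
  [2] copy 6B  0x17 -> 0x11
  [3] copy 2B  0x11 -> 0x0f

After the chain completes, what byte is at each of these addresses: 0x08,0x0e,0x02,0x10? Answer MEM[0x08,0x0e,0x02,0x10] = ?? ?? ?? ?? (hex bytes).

MEM[0x08,0x0e,0x02,0x10] = 77 dd 0f c2

#0 dst[0x01+8] := {0x51,0x0f,0x16,0xb4,0xc2,0x0d,0xe4,0x5d}
#1 dst[0x06+3] := {0xba,0x8e,0x77}
#2 dst[0x11+6] := {0xb4,0xc2,0x0d,0xe4,0x5d,0x28}
#3 dst[0x0f+2] := {0xb4,0xc2}
query mem[0x08]=0x77, mem[0x0e]=0xdd, mem[0x02]=0x0f, mem[0x10]=0xc2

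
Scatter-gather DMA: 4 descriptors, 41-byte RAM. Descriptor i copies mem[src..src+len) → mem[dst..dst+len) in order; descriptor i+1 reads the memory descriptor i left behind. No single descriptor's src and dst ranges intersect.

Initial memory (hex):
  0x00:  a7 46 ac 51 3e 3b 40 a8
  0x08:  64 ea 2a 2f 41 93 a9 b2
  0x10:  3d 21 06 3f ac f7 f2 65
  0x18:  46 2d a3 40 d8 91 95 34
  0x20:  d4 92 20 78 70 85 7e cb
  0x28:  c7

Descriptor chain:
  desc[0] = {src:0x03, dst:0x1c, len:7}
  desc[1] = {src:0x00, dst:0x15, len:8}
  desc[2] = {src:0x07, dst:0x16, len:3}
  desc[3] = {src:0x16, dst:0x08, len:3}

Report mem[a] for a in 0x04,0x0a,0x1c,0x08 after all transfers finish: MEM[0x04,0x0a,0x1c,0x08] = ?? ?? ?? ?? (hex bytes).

[0] 0x03->0x1c len=7 : 51 3e 3b 40 a8 64 ea
[1] 0x00->0x15 len=8 : a7 46 ac 51 3e 3b 40 a8
[2] 0x07->0x16 len=3 : a8 64 ea
[3] 0x16->0x08 len=3 : a8 64 ea
query mem[0x04]=0x3e, mem[0x0a]=0xea, mem[0x1c]=0xa8, mem[0x08]=0xa8

MEM[0x04,0x0a,0x1c,0x08] = 3e ea a8 a8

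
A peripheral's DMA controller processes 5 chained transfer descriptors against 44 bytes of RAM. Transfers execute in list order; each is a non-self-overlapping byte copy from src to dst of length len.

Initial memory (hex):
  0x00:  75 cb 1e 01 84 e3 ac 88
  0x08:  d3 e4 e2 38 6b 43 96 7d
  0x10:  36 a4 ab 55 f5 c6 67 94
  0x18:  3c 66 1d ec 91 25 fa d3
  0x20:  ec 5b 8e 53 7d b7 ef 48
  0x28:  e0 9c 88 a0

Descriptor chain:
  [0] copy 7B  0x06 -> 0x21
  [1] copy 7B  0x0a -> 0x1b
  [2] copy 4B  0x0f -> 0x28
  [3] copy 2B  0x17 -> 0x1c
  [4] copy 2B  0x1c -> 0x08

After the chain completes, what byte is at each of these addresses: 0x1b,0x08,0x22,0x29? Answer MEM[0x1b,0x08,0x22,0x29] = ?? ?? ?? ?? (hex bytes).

[0] 0x06->0x21 len=7 : ac 88 d3 e4 e2 38 6b
[1] 0x0a->0x1b len=7 : e2 38 6b 43 96 7d 36
[2] 0x0f->0x28 len=4 : 7d 36 a4 ab
[3] 0x17->0x1c len=2 : 94 3c
[4] 0x1c->0x08 len=2 : 94 3c
query mem[0x1b]=0xe2, mem[0x08]=0x94, mem[0x22]=0x88, mem[0x29]=0x36

MEM[0x1b,0x08,0x22,0x29] = e2 94 88 36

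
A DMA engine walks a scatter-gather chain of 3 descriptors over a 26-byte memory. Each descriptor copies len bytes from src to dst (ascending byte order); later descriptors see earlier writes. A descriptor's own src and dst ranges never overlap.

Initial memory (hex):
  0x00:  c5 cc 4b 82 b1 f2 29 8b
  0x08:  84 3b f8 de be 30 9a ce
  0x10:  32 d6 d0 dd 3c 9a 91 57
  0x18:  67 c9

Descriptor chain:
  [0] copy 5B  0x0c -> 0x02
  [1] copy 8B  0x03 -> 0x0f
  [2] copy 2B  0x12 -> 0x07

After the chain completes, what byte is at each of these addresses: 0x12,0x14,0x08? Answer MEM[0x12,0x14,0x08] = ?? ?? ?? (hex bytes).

MEM[0x12,0x14,0x08] = 32 84 8b

[0] 0x0c->0x02 len=5 : be 30 9a ce 32
[1] 0x03->0x0f len=8 : 30 9a ce 32 8b 84 3b f8
[2] 0x12->0x07 len=2 : 32 8b
query mem[0x12]=0x32, mem[0x14]=0x84, mem[0x08]=0x8b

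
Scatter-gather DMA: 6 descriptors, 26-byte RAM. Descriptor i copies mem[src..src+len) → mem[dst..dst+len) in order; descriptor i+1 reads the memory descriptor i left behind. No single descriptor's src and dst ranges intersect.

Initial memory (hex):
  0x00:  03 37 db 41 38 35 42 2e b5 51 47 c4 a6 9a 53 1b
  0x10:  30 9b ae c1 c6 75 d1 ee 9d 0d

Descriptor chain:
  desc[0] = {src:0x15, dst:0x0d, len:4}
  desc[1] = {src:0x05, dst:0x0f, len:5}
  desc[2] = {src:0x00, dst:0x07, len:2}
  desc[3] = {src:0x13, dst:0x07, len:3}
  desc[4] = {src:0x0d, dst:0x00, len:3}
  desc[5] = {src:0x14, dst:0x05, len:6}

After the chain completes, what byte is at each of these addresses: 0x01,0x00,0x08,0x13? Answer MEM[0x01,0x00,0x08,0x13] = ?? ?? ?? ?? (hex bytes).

#0 dst[0x0d+4] := {0x75,0xd1,0xee,0x9d}
#1 dst[0x0f+5] := {0x35,0x42,0x2e,0xb5,0x51}
#2 dst[0x07+2] := {0x03,0x37}
#3 dst[0x07+3] := {0x51,0xc6,0x75}
#4 dst[0x00+3] := {0x75,0xd1,0x35}
#5 dst[0x05+6] := {0xc6,0x75,0xd1,0xee,0x9d,0x0d}
query mem[0x01]=0xd1, mem[0x00]=0x75, mem[0x08]=0xee, mem[0x13]=0x51

MEM[0x01,0x00,0x08,0x13] = d1 75 ee 51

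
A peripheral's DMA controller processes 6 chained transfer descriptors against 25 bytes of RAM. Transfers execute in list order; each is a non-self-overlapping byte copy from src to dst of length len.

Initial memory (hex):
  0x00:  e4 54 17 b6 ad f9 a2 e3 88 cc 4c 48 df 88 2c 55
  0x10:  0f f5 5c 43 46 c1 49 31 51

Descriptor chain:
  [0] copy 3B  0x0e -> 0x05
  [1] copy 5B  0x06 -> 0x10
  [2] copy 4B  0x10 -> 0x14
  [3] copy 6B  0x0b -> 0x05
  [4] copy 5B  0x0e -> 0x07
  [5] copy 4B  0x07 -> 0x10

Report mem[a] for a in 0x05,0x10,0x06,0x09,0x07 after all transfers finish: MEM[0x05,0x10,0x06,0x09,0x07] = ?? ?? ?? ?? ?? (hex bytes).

MEM[0x05,0x10,0x06,0x09,0x07] = 48 2c df 55 2c

  after D0: wrote 3B at 0x05 = 2c550f
  after D1: wrote 5B at 0x10 = 550f88cc4c
  after D2: wrote 4B at 0x14 = 550f88cc
  after D3: wrote 6B at 0x05 = 48df882c5555
  after D4: wrote 5B at 0x07 = 2c55550f88
  after D5: wrote 4B at 0x10 = 2c55550f
query mem[0x05]=0x48, mem[0x10]=0x2c, mem[0x06]=0xdf, mem[0x09]=0x55, mem[0x07]=0x2c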